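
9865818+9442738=19308556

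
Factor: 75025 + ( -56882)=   18143 = 18143^1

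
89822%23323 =19853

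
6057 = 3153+2904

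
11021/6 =11021/6 = 1836.83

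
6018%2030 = 1958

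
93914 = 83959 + 9955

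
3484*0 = 0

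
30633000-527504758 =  -496871758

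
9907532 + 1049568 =10957100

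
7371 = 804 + 6567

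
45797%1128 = 677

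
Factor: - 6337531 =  - 71^1*89261^1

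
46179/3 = 15393 =15393.00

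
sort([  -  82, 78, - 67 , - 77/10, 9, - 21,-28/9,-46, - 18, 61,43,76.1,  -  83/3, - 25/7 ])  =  [ - 82,-67,-46,-83/3, -21,-18, - 77/10, - 25/7,- 28/9, 9,43,61,76.1, 78 ]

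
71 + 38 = 109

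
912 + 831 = 1743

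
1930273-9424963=-7494690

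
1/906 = 1/906 = 0.00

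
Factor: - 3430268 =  -2^2*857567^1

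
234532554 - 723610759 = - 489078205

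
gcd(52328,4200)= 8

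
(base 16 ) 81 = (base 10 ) 129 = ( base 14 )93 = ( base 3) 11210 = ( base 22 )5j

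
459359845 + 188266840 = 647626685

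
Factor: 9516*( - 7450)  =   - 70894200 = -2^3* 3^1* 5^2*13^1*61^1*149^1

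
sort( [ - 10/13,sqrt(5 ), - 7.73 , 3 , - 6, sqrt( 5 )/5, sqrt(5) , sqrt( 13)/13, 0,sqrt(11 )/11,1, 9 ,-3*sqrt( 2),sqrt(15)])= [ -7.73, - 6, - 3 * sqrt(2) , - 10/13 , 0,  sqrt ( 13 )/13, sqrt ( 11 ) /11, sqrt(5 )/5 , 1,sqrt(5),sqrt( 5 ),3 , sqrt(15) , 9 ] 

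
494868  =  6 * 82478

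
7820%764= 180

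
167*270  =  45090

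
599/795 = 599/795 =0.75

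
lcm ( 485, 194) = 970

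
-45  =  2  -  47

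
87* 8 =696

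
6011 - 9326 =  - 3315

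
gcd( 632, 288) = 8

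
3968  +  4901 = 8869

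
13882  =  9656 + 4226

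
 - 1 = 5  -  6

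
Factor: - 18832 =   -  2^4*11^1*107^1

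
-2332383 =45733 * (-51 ) 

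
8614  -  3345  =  5269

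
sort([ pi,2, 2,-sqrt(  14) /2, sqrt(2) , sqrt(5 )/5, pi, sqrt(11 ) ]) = [ - sqrt( 14) /2,sqrt(5 ) /5, sqrt(2), 2, 2 , pi,  pi, sqrt(11 ) ] 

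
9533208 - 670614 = 8862594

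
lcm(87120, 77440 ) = 696960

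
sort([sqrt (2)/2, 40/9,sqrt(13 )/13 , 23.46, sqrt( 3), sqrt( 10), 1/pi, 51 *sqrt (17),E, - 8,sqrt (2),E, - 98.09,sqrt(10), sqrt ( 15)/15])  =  [ - 98.09, - 8,sqrt (15)/15 , sqrt(  13)/13,1/pi,sqrt(2 ) /2, sqrt( 2), sqrt (3), E,  E,sqrt( 10),sqrt (10 ),  40/9,23.46, 51*sqrt( 17)]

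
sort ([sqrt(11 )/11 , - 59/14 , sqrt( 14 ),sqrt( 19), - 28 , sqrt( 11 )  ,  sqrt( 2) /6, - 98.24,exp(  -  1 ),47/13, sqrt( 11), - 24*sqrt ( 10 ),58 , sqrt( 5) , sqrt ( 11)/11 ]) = [ - 98.24, - 24 * sqrt (10 ), - 28, - 59/14 , sqrt(2)/6,sqrt( 11 )/11 , sqrt( 11)/11, exp(-1 ),sqrt( 5),sqrt( 11),sqrt( 11),47/13,sqrt( 14), sqrt( 19),58 ] 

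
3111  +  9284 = 12395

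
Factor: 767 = 13^1*59^1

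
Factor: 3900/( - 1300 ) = -3^1 = -3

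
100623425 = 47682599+52940826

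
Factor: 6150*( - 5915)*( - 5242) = 2^2 * 3^1* 5^3*7^1*13^2*41^1* 2621^1 = 190689544500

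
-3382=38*(-89 ) 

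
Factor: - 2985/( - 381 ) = 5^1*127^ ( - 1 )*199^1 = 995/127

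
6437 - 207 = 6230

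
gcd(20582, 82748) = 2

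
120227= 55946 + 64281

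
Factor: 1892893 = 1892893^1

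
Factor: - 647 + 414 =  - 233^1 =- 233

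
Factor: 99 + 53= 152 = 2^3*19^1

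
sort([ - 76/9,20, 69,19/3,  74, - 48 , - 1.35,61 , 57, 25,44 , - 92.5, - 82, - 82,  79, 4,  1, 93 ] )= [ - 92.5, - 82, - 82, - 48, - 76/9 , - 1.35,1,  4,19/3 , 20 , 25 , 44, 57, 61, 69 , 74, 79 , 93 ] 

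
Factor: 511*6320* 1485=2^4*3^3*5^2 * 7^1*11^1*73^1 * 79^1 =4795837200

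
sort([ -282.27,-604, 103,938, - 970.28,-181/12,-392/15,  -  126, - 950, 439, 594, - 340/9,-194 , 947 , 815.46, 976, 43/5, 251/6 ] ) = [-970.28, - 950 ,-604, - 282.27, - 194, - 126, - 340/9, - 392/15, - 181/12, 43/5, 251/6,103, 439, 594,  815.46, 938, 947, 976]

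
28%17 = 11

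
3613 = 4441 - 828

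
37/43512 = 1/1176 = 0.00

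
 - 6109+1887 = -4222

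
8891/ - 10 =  -8891/10 = - 889.10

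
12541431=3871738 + 8669693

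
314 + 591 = 905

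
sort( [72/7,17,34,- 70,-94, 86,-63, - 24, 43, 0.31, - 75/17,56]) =[ - 94, - 70 , - 63, - 24, - 75/17, 0.31, 72/7,17, 34, 43,56,86]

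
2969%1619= 1350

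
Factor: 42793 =42793^1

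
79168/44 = 19792/11 = 1799.27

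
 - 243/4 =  - 61 + 1/4 = -  60.75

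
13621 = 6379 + 7242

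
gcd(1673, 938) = 7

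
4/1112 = 1/278 = 0.00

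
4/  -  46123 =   -  4/46123 = -0.00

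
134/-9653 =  - 1 + 9519/9653 = - 0.01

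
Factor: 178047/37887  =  3^1*173^(- 1)*271^1 = 813/173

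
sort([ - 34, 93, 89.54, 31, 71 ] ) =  [ -34 , 31, 71, 89.54, 93] 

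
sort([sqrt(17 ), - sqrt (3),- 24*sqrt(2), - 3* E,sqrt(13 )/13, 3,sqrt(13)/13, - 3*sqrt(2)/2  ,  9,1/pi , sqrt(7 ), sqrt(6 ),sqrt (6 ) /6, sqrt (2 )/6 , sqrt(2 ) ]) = [-24*sqrt ( 2),  -  3 *E,  -  3*sqrt(2) /2,-sqrt( 3 ) , sqrt(2)/6, sqrt(13) /13, sqrt(13 )/13, 1/pi,sqrt(6) /6, sqrt(2),sqrt (6),  sqrt(7 ), 3, sqrt(17), 9]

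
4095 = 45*91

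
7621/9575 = 7621/9575=0.80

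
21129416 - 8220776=12908640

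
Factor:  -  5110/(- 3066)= 3^(  -  1)*5^1  =  5/3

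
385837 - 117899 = 267938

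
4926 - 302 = 4624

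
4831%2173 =485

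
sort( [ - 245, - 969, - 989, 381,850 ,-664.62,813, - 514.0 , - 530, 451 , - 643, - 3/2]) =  [-989 , - 969 ,-664.62, - 643, - 530,-514.0, - 245, - 3/2 , 381, 451, 813 , 850]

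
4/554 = 2/277 = 0.01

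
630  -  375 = 255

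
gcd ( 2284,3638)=2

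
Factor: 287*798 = 2^1*3^1*7^2*19^1 * 41^1 = 229026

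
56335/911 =61 + 764/911  =  61.84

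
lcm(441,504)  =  3528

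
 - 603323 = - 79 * 7637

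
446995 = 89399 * 5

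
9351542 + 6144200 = 15495742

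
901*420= 378420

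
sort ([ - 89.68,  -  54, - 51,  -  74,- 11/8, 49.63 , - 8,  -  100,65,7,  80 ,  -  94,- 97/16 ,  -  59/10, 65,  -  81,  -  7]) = [ - 100, - 94,-89.68, -81, - 74, - 54, -51, - 8,  -  7, - 97/16,  -  59/10,  -  11/8,  7,49.63, 65,65,80]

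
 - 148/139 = - 2 + 130/139=- 1.06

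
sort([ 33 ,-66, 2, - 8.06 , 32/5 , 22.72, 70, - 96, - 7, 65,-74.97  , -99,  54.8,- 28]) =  [ - 99, - 96, - 74.97 , - 66, - 28,-8.06, - 7,2,32/5 , 22.72,33,  54.8,65,70] 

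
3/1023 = 1/341 = 0.00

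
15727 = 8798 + 6929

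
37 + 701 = 738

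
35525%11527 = 944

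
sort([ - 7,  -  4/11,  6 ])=[ - 7,-4/11, 6 ]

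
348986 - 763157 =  - 414171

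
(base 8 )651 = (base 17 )180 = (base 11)357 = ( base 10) 425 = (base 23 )IB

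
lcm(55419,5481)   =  498771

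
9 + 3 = 12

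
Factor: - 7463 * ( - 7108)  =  2^2 * 17^1*439^1*1777^1 = 53047004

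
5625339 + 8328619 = 13953958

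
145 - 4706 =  - 4561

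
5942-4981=961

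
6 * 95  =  570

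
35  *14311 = 500885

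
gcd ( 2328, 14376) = 24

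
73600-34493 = 39107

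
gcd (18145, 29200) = 5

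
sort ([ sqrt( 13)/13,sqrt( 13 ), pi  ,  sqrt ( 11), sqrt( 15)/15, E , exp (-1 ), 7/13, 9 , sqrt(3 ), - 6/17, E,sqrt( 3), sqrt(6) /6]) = [ - 6/17, sqrt( 15)/15 , sqrt( 13)/13,exp( - 1) , sqrt( 6)/6  ,  7/13, sqrt(3),  sqrt (3 ), E,E, pi, sqrt( 11 ) , sqrt( 13), 9] 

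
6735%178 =149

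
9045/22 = 411 + 3/22 = 411.14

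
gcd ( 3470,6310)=10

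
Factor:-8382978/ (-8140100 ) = 4191489/4070050= 2^(  -  1 )*3^2 *5^(-2) *81401^(-1 )*465721^1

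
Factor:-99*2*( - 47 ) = 2^1*3^2*11^1*47^1=9306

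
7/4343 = 7/4343 = 0.00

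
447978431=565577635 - 117599204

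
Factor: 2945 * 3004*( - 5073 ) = - 44879714940 = - 2^2*3^1*5^1*19^2 * 31^1*89^1*751^1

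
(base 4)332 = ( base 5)222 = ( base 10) 62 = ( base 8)76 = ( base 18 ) 38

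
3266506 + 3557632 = 6824138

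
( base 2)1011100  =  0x5c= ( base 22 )44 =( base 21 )48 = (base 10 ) 92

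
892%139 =58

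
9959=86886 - 76927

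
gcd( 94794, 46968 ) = 6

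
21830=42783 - 20953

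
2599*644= 1673756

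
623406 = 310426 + 312980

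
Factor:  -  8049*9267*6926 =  - 2^1*3^2*2683^1 * 3089^1*3463^1 =- 516610914858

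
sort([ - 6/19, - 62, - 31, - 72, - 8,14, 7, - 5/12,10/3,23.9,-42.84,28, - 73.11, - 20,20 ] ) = [-73.11,- 72, - 62,-42.84, - 31, - 20, - 8,  -  5/12, - 6/19, 10/3,7, 14,20,  23.9 , 28 ] 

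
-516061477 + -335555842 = -851617319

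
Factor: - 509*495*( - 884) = 2^2*3^2*5^1 * 11^1*13^1*17^1*509^1 = 222728220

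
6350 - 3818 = 2532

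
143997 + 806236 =950233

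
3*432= 1296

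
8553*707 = 6046971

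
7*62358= 436506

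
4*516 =2064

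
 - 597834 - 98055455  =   - 98653289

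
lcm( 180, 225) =900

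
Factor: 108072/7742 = 684/49 = 2^2*3^2*7^(-2) * 19^1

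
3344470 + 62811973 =66156443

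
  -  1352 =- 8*169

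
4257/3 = 1419  =  1419.00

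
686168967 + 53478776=739647743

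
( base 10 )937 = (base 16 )3a9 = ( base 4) 32221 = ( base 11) 782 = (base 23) 1HH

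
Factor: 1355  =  5^1*271^1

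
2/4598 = 1/2299 = 0.00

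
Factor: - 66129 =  - 3^1*7^1*47^1 * 67^1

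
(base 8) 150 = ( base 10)104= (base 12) 88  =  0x68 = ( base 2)1101000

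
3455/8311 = 3455/8311 = 0.42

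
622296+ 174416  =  796712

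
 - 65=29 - 94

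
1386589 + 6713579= 8100168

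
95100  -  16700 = 78400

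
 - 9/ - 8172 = 1/908 = 0.00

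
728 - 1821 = -1093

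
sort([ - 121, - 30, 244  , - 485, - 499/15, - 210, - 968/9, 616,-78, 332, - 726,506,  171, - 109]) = [ - 726,-485,  -  210, - 121 , - 109, - 968/9 ,-78, - 499/15, - 30 , 171,244,  332,506,616]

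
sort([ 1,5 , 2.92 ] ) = [ 1,2.92, 5 ] 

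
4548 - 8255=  - 3707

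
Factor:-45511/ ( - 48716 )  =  2^( - 2)*19^( - 1)*71^1 = 71/76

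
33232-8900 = 24332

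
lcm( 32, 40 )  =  160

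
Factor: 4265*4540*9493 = 2^2*5^2 *11^1*227^1*853^1 * 863^1=183813908300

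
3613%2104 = 1509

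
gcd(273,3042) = 39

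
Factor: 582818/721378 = 7^( - 2)*17^ (-1)*673^1 = 673/833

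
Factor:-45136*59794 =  - 2^5*7^2 * 13^1*31^1*4271^1=- 2698861984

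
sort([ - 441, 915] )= [ - 441,915] 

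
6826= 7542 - 716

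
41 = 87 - 46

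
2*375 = 750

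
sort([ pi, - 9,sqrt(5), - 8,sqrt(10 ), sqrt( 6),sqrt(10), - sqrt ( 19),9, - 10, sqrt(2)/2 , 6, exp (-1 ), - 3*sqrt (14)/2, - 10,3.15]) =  [ - 10, - 10, - 9, - 8, - 3*sqrt( 14 )/2,- sqrt(19), exp(  -  1) , sqrt(2)/2, sqrt(5),sqrt (6 ),pi,3.15,  sqrt(10),sqrt( 10),6,9] 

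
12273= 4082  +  8191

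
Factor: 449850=2^1*3^1 * 5^2*2999^1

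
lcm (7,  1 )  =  7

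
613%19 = 5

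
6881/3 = 2293+2/3 = 2293.67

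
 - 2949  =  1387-4336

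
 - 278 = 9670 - 9948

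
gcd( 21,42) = 21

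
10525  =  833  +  9692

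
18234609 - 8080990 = 10153619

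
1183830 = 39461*30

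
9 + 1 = 10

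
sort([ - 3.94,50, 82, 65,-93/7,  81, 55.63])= [- 93/7,  -  3.94,50,55.63  ,  65 , 81, 82 ] 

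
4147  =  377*11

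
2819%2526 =293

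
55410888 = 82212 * 674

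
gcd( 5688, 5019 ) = 3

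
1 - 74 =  - 73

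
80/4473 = 80/4473 =0.02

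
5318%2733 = 2585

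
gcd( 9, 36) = 9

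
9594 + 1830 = 11424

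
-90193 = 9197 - 99390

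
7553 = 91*83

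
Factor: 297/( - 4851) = -3/49=- 3^1* 7^( - 2 ) 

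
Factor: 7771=19^1*409^1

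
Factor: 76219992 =2^3 * 3^2*131^1*8081^1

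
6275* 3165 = 19860375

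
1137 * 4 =4548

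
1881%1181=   700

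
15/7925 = 3/1585=0.00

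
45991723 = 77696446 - 31704723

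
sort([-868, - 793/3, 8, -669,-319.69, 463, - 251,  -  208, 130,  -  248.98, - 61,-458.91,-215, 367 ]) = [ - 868, - 669,-458.91,-319.69,-793/3, - 251,-248.98,- 215, - 208,- 61,8, 130,367, 463]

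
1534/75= 1534/75 = 20.45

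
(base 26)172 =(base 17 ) 2ga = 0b1101011100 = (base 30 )SK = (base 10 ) 860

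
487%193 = 101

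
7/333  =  7/333  =  0.02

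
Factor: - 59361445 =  - 5^1 * 11^1 * 13^1*83023^1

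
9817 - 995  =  8822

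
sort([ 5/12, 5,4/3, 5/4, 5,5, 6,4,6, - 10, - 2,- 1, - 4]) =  [  -  10, - 4, - 2,  -  1, 5/12,5/4,4/3,4, 5, 5 , 5,6,6] 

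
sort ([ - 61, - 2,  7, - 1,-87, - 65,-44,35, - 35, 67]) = [ - 87, - 65, - 61, - 44 , - 35  , -2, - 1,7, 35,67 ] 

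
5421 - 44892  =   - 39471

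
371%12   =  11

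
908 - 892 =16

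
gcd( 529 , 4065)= 1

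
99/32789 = 99/32789=0.00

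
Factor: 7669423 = 67^1*113^1 * 1013^1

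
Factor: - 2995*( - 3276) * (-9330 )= - 2^3 *3^3*5^2*7^1* 13^1*311^1*599^1= -  91542414600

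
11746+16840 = 28586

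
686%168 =14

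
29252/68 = 430  +  3/17 = 430.18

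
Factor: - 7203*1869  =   - 13462407=-3^2 * 7^5* 89^1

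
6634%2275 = 2084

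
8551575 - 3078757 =5472818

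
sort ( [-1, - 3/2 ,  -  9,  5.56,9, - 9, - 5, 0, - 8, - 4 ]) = [ - 9, - 9, - 8,-5, - 4 , - 3/2, - 1,0, 5.56,9 ]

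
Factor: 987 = 3^1 * 7^1*47^1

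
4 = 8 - 4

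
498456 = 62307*8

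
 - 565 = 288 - 853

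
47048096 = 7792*6038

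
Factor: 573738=2^1 * 3^1*11^1*8693^1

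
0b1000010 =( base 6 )150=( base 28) 2a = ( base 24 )2I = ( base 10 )66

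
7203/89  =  7203/89= 80.93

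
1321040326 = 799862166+521178160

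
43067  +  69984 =113051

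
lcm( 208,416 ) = 416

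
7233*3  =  21699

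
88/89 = 88/89= 0.99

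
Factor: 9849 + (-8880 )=969 = 3^1*17^1*19^1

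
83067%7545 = 72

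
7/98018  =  7/98018 = 0.00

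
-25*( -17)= 425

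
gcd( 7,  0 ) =7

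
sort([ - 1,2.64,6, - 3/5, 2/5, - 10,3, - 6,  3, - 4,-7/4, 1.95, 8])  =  [ - 10,  -  6,- 4 , - 7/4,-1,-3/5, 2/5,1.95,2.64,3,3, 6,8]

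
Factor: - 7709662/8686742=-127^2* 223^( - 1 )*239^1*19477^(-1)= - 3854831/4343371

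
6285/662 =9 + 327/662 = 9.49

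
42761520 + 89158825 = 131920345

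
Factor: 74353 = 74353^1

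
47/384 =47/384 = 0.12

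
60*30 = 1800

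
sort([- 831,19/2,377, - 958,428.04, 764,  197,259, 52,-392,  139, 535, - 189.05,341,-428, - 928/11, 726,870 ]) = [ - 958, - 831, - 428, - 392, - 189.05, - 928/11, 19/2,52,139, 197, 259,341, 377,428.04, 535, 726, 764, 870]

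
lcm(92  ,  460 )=460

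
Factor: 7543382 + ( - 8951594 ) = -1408212 = -  2^2*3^3*13^1*17^1*59^1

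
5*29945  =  149725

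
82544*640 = 52828160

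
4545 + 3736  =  8281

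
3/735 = 1/245 = 0.00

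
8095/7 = 8095/7 = 1156.43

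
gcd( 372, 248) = 124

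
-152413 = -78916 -73497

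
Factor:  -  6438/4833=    - 2146/1611 = - 2^1*3^ (-2) * 29^1*37^1*179^(-1) 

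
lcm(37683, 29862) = 1582686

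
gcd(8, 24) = 8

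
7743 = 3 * 2581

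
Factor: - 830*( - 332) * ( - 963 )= - 265364280 = - 2^3*3^2*5^1*83^2*107^1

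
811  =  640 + 171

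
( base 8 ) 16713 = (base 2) 1110111001011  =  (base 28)9kb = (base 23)e9e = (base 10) 7627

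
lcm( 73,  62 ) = 4526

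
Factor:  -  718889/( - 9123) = 3^( - 1)*571^1*1259^1 * 3041^(-1) 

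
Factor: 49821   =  3^1*16607^1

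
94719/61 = 1552  +  47/61= 1552.77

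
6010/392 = 15+65/196 = 15.33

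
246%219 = 27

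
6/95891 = 6/95891 = 0.00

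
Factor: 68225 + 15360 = 5^1 * 73^1*229^1 = 83585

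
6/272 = 3/136 = 0.02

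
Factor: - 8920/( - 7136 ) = 2^( - 2)*5^1 = 5/4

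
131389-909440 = -778051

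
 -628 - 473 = -1101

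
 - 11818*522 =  - 6168996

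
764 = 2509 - 1745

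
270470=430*629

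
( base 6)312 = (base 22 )56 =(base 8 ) 164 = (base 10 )116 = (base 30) 3Q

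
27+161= 188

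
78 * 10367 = 808626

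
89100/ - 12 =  - 7425/1= - 7425.00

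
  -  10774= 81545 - 92319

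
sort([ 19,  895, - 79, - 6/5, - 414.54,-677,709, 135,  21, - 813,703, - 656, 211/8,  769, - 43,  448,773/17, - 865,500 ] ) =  [ - 865, - 813, - 677, - 656, - 414.54, - 79, - 43, - 6/5, 19,21, 211/8,773/17, 135,448, 500, 703, 709,769, 895]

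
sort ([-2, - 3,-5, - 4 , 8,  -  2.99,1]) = [-5 ,  -  4, - 3, - 2.99, - 2,1  ,  8] 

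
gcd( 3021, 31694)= 53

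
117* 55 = 6435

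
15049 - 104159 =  - 89110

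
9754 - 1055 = 8699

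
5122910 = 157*32630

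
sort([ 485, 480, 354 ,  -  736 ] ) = [ -736,354,480,485 ] 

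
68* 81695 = 5555260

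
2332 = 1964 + 368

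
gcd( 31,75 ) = 1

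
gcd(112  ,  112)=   112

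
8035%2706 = 2623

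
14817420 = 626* 23670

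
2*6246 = 12492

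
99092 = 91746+7346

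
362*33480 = 12119760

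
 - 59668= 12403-72071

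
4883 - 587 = 4296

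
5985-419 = 5566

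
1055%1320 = 1055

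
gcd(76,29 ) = 1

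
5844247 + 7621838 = 13466085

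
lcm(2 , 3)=6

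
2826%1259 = 308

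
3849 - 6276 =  - 2427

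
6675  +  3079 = 9754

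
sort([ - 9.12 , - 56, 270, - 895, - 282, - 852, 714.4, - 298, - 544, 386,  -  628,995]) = [ - 895, - 852, - 628, - 544,-298, - 282,- 56,-9.12,270, 386, 714.4, 995]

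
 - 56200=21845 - 78045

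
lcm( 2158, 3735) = 97110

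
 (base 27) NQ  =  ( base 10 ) 647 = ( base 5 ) 10042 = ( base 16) 287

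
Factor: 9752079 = 3^1*3250693^1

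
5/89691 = 5/89691=0.00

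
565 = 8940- 8375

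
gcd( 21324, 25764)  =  12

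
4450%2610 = 1840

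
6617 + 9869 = 16486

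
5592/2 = 2796  =  2796.00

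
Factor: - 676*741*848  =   - 2^6*3^1*13^3*19^1*53^1 = - 424776768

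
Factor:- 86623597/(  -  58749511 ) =691^(- 1 )*85021^ (-1 )*86623597^1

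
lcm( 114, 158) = 9006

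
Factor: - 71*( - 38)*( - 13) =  -35074 = - 2^1*13^1 * 19^1*71^1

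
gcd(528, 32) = 16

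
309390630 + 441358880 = 750749510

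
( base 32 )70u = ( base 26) agm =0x1c1e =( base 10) 7198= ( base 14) 28a2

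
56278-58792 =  - 2514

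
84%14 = 0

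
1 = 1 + 0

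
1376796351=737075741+639720610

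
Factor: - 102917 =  - 97^1 * 1061^1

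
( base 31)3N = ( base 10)116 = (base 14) 84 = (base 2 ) 1110100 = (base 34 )3e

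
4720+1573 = 6293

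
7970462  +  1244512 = 9214974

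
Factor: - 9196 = - 2^2* 11^2*19^1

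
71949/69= 23983/23 = 1042.74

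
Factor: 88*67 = 5896 = 2^3*11^1*67^1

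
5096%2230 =636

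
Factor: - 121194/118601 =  - 2^1*3^2*7^( - 1)*6733^1 * 16943^ (-1)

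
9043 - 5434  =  3609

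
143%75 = 68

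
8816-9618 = -802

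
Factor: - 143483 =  - 143483^1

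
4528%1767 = 994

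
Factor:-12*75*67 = -60300 = - 2^2*3^2*5^2* 67^1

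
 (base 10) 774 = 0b1100000110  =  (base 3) 1001200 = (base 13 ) 477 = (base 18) 270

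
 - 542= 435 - 977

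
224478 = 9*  24942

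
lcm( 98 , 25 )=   2450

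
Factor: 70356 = 2^2*3^1*11^1*13^1*41^1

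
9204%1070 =644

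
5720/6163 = 5720/6163  =  0.93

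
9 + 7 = 16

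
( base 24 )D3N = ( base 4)1312133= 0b1110110011111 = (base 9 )11355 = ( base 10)7583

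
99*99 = 9801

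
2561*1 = 2561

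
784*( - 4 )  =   - 3136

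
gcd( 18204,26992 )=4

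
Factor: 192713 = 103^1*1871^1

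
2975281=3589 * 829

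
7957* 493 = 3922801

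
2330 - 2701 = - 371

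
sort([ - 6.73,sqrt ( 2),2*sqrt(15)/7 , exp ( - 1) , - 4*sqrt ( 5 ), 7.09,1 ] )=[ - 4*sqrt( 5 ), - 6.73,exp( - 1 ),1,2*sqrt ( 15)/7, sqrt(2), 7.09 ] 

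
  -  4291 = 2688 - 6979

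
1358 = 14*97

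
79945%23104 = 10633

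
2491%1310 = 1181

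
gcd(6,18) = 6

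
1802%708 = 386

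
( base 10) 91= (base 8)133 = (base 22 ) 43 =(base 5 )331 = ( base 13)70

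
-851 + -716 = -1567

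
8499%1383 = 201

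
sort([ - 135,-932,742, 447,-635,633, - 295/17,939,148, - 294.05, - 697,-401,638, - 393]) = [ - 932,-697, - 635,  -  401, - 393, - 294.05, - 135,  -  295/17,148,447,633, 638,742, 939 ] 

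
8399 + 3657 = 12056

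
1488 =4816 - 3328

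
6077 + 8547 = 14624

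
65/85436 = 5/6572  =  0.00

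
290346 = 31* 9366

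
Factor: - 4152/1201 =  - 2^3*3^1*173^1*1201^(- 1)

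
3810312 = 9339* 408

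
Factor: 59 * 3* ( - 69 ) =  - 12213 = - 3^2*23^1 *59^1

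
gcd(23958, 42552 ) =18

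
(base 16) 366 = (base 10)870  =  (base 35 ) OU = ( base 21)1K9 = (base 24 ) 1C6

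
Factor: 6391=7^1*11^1* 83^1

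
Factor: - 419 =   -  419^1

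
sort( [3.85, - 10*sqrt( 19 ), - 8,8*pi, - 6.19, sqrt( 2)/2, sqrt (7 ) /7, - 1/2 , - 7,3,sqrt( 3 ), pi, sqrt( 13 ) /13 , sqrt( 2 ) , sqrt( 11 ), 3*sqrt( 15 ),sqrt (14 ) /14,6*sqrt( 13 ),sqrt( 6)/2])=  [ - 10 *sqrt( 19 ) , - 8, - 7,  -  6.19, - 1/2,sqrt( 14)/14,sqrt( 13)/13,sqrt( 7 )/7 , sqrt( 2 )/2, sqrt( 6)/2, sqrt( 2),sqrt( 3 ),3, pi,sqrt( 11),3.85,3 * sqrt(15 ), 6*  sqrt( 13 ) , 8*pi ]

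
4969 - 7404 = -2435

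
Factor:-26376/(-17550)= 2^2 * 3^( - 2) * 5^( - 2 )*7^1  *13^ ( - 1)*157^1= 4396/2925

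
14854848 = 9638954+5215894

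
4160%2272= 1888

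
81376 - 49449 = 31927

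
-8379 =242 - 8621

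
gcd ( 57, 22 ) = 1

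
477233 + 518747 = 995980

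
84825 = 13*6525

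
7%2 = 1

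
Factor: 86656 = 2^7*677^1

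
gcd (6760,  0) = 6760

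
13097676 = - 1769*( - 7404 ) 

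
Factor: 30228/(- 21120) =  - 2^(-5 ) * 5^(  -  1)*229^1 = - 229/160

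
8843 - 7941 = 902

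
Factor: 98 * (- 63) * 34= - 209916 = - 2^2*3^2*7^3*17^1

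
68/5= 68/5 = 13.60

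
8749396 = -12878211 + 21627607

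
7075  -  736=6339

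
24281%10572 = 3137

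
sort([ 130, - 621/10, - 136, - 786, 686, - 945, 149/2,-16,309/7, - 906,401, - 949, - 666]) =[ - 949, - 945,-906,  -  786, - 666, - 136,  -  621/10, - 16,309/7,149/2,130,401,  686]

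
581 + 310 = 891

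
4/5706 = 2/2853 = 0.00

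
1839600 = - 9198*( - 200)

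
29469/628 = 46+581/628 = 46.93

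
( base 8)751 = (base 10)489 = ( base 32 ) F9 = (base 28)hd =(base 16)1E9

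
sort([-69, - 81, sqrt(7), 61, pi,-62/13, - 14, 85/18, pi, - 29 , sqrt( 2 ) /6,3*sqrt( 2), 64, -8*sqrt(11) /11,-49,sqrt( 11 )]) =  [  -  81, -69, - 49,-29,-14, - 62/13, - 8 * sqrt (11 )/11,sqrt( 2)/6, sqrt ( 7 ), pi,pi, sqrt (11 ), 3*sqrt(2 ), 85/18, 61, 64 ] 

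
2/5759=2/5759= 0.00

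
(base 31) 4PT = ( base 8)11050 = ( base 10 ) 4648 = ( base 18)E64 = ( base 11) 3546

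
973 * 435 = 423255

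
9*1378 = 12402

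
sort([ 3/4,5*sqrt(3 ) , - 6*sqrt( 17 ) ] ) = [ - 6*sqrt(17),3/4, 5*sqrt( 3 )]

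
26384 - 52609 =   -  26225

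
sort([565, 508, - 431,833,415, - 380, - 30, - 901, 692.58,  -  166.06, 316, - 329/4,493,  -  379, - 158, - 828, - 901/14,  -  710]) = [ - 901, - 828, - 710, - 431, - 380 ,-379 , - 166.06,  -  158,-329/4,  -  901/14,  -  30, 316 , 415,  493, 508, 565, 692.58,833]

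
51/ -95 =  - 1 +44/95 =- 0.54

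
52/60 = 13/15  =  0.87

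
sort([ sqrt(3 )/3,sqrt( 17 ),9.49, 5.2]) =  [ sqrt(3)/3, sqrt( 17)  ,  5.2, 9.49]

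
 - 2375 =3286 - 5661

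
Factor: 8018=2^1 * 19^1*211^1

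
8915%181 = 46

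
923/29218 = 923/29218 = 0.03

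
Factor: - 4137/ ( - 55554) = 2^( - 1) * 7^1*47^(- 1)=7/94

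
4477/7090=4477/7090 = 0.63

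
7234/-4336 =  - 2 + 719/2168 = -1.67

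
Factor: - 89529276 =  - 2^2*3^1*17^1*438869^1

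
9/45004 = 9/45004  =  0.00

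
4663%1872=919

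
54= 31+23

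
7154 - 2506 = 4648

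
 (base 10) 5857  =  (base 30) 6F7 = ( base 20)ECH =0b1011011100001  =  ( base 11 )4445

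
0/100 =0= 0.00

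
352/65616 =22/4101 =0.01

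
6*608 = 3648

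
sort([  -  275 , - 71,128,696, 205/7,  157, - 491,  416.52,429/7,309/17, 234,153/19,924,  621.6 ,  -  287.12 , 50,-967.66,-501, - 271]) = [  -  967.66, - 501,  -  491,  -  287.12, - 275,  -  271, - 71, 153/19,  309/17, 205/7,50,429/7, 128,  157, 234, 416.52 , 621.6,696, 924 ] 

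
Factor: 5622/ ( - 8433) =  - 2/3 = - 2^1*3^( - 1) 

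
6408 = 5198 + 1210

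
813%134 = 9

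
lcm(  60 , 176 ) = 2640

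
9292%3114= 3064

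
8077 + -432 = 7645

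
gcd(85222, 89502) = 2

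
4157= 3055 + 1102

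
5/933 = 5/933 = 0.01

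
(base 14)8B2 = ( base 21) 3J2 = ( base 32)1ls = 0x6bc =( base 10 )1724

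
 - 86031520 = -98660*872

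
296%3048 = 296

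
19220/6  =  9610/3 = 3203.33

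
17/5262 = 17/5262 =0.00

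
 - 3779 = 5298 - 9077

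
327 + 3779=4106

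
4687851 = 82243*57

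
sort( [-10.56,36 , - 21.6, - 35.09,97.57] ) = [ - 35.09, - 21.6, -10.56,  36,97.57 ] 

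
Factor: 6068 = 2^2*37^1*41^1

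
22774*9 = 204966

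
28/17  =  1 + 11/17= 1.65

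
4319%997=331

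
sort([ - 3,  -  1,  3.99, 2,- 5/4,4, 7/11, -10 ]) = [ - 10, - 3, - 5/4, - 1,7/11, 2, 3.99,4]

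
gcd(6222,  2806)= 122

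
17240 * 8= 137920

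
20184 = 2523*8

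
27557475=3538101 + 24019374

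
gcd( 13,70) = 1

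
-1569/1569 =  - 1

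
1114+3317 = 4431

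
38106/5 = 38106/5= 7621.20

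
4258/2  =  2129 = 2129.00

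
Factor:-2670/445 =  - 2^1 * 3^1=- 6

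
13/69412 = 13/69412 = 0.00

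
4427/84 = 4427/84 = 52.70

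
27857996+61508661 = 89366657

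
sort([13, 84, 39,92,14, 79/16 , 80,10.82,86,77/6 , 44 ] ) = [79/16, 10.82,  77/6,13,14,39, 44,80,84, 86,92 ] 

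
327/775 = 327/775 = 0.42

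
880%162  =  70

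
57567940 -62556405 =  -4988465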